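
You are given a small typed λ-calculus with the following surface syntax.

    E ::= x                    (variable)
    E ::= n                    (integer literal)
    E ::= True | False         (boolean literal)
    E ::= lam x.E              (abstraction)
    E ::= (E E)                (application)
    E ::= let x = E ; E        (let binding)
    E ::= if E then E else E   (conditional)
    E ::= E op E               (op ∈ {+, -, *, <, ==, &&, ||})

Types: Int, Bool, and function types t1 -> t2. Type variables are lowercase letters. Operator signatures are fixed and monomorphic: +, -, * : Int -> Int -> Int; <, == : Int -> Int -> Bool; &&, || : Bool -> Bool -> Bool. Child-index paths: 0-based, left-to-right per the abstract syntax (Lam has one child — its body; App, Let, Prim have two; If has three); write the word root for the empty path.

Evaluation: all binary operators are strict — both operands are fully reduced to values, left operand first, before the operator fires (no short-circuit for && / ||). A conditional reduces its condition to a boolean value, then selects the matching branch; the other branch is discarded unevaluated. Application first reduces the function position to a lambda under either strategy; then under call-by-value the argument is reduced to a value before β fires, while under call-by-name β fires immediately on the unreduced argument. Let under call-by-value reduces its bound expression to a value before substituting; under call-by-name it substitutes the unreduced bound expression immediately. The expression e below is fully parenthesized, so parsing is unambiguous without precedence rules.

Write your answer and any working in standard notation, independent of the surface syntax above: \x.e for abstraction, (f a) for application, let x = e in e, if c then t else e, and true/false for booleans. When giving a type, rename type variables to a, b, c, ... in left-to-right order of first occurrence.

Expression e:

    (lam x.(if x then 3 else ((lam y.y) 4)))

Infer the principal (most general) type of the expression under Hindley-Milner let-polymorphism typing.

Answer: Bool -> Int

Working:
x : a
  unify a ~ Bool
y : b
\y._ : b -> b
  unify b -> b ~ Int -> c
  unify b ~ Int
  unify Int ~ c
_ _ : Int
  unify Int ~ Int
\x._ : Bool -> Int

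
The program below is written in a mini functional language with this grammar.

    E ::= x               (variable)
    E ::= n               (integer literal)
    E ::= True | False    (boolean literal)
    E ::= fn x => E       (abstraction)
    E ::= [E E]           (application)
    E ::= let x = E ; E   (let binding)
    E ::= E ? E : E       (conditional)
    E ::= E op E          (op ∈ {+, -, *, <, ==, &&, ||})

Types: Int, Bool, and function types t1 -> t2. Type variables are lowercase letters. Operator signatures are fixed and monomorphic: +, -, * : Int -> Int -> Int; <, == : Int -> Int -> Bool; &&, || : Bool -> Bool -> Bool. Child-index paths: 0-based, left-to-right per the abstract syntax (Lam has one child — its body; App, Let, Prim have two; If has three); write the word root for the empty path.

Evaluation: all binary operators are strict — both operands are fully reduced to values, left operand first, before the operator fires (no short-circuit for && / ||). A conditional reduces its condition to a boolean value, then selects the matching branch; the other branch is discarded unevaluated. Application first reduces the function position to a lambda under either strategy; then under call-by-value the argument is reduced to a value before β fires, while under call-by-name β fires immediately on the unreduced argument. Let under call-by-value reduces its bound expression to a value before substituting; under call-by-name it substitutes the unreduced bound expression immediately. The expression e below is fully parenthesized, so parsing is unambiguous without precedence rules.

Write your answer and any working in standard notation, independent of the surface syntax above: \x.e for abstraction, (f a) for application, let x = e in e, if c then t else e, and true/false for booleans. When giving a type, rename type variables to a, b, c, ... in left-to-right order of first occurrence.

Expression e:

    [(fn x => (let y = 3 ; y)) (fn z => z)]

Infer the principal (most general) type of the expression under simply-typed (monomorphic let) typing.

Answer: Int

Working:
let y : Int
y : Int
\x._ : a -> Int
z : b
\z._ : b -> b
  unify a -> Int ~ (b -> b) -> c
  unify a ~ b -> b
  unify Int ~ c
_ _ : Int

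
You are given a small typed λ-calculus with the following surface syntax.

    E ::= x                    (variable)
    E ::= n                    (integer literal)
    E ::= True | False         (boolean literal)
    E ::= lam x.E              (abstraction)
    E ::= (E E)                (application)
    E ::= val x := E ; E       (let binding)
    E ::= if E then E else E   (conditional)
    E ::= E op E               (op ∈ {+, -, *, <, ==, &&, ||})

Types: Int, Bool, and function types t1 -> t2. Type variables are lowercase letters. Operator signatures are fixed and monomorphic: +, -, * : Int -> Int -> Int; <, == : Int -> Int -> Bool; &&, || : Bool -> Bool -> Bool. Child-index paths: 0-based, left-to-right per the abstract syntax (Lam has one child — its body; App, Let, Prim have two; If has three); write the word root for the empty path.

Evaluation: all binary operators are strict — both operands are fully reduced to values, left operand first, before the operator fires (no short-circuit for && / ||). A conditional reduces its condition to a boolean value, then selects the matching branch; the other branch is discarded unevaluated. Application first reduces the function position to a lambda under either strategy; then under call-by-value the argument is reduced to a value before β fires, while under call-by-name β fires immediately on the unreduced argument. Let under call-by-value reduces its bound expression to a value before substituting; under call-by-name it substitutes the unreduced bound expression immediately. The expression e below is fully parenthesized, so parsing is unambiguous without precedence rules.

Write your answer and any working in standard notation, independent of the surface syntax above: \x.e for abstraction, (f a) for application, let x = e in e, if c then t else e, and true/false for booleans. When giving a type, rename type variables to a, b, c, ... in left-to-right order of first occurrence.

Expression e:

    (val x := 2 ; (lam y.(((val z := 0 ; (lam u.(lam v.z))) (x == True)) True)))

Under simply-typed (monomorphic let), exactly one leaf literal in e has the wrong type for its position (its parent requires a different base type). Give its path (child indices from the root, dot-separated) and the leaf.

Working:
let x : Int
let z : Int
z : Int
\v._ : c -> Int
\u._ : b -> c -> Int
x : Int
  unify Int ~ Int
  unify Bool ~ Int
  FAIL: mismatch Bool ~ Int

Answer: 1.0.0.1.1 : true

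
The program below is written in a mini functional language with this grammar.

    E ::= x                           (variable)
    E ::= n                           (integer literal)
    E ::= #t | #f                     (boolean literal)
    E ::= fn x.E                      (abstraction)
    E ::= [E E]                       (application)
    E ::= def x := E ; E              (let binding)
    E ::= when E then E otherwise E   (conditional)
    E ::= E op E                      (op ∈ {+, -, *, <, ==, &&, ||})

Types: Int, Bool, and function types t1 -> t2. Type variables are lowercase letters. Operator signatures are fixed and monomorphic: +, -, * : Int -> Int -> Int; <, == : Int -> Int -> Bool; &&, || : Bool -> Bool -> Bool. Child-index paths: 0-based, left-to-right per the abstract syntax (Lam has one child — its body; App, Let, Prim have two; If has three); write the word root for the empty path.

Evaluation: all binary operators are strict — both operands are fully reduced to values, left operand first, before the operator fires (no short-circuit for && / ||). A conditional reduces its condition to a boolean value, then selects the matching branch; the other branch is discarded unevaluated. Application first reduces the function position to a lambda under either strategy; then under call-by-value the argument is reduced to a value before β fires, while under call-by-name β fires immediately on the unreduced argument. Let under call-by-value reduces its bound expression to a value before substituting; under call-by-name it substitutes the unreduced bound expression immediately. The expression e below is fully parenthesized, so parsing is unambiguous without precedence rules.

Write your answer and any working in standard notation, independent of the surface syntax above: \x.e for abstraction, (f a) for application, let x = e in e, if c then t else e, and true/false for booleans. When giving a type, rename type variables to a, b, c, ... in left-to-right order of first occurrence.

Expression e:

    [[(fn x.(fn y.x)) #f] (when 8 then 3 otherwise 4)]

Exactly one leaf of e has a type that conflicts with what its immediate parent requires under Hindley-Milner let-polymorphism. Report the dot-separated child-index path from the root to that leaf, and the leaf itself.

Derivation:
x : a
\y._ : b -> a
\x._ : a -> b -> a
  unify a -> b -> a ~ Bool -> c
  unify a ~ Bool
  unify b -> Bool ~ c
_ _ : b -> Bool
  unify Int ~ Bool
  FAIL: mismatch Int ~ Bool

Answer: 1.0 : 8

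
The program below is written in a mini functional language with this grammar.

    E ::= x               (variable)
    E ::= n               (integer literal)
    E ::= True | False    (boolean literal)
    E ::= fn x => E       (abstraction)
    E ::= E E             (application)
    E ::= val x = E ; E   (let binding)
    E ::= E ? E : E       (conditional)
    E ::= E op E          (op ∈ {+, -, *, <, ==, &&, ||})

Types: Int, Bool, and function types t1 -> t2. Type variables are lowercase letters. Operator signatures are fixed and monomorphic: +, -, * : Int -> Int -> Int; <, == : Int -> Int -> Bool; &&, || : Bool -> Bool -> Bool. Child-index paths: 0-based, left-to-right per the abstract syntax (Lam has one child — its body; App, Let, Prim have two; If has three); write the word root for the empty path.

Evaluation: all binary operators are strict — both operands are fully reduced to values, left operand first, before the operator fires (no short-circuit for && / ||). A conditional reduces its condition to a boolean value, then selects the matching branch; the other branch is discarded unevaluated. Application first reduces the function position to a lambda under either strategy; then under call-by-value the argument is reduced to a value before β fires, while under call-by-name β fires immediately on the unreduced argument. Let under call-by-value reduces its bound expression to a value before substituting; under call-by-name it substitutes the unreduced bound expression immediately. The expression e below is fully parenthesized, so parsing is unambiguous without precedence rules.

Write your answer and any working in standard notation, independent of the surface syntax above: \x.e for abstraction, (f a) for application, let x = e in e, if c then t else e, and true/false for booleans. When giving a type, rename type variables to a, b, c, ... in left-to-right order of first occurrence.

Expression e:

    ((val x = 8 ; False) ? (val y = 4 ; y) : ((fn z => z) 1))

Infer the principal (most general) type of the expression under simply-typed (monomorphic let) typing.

Answer: Int

Trace:
let x : Int
  unify Bool ~ Bool
let y : Int
y : Int
z : a
\z._ : a -> a
  unify a -> a ~ Int -> b
  unify a ~ Int
  unify Int ~ b
_ _ : Int
  unify Int ~ Int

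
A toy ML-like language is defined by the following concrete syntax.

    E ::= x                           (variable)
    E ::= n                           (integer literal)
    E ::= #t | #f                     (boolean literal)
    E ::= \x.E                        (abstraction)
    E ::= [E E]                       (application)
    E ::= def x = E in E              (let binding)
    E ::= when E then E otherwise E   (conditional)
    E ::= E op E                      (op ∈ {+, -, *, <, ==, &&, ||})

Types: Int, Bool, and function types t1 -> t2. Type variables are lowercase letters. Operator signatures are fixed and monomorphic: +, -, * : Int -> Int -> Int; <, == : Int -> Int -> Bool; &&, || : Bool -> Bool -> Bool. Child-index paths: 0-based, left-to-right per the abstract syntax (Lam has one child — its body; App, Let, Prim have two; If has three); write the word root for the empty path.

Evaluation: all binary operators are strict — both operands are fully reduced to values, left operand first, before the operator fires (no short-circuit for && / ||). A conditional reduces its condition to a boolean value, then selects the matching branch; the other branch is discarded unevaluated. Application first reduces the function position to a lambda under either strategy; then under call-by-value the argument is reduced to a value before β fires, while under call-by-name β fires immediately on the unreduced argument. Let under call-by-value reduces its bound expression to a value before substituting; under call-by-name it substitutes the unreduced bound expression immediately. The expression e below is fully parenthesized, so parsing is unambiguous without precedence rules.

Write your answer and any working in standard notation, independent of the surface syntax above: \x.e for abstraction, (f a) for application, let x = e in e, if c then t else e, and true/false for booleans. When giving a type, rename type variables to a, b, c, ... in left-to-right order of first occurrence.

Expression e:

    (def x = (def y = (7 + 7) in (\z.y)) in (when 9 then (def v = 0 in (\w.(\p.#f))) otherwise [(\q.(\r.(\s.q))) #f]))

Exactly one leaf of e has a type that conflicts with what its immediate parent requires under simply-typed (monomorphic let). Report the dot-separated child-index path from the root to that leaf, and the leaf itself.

Trace:
  unify Int ~ Int
  unify Int ~ Int
let y : Int
y : Int
\z._ : a -> Int
let x : a -> Int
  unify Int ~ Bool
  FAIL: mismatch Int ~ Bool

Answer: 1.0 : 9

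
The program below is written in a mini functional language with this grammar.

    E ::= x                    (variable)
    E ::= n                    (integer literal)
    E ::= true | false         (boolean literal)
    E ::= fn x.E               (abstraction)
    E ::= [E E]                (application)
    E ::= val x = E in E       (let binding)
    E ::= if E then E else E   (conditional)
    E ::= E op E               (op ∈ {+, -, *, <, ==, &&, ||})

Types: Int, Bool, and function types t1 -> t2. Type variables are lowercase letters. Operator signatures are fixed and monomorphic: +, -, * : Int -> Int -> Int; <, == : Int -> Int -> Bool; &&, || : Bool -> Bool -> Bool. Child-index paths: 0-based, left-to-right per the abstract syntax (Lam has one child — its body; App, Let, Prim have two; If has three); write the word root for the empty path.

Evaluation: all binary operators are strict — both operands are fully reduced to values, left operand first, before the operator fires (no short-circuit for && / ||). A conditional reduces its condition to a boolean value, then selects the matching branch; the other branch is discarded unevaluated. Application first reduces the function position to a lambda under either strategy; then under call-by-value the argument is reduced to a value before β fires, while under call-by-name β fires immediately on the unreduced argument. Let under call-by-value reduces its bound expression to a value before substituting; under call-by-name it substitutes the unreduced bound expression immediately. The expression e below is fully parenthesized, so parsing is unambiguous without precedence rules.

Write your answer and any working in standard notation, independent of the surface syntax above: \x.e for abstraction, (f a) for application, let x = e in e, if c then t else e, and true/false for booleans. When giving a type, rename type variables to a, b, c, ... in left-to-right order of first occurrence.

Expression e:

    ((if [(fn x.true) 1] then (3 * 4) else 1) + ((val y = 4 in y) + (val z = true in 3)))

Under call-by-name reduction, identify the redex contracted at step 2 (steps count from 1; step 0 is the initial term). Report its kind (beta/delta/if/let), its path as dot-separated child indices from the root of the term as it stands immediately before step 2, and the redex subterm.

Answer: if at 0 : (if true then (3 * 4) else 1)

Derivation:
step 0: ((if ((\x.true) 1) then (3 * 4) else 1) + ((let y = 4 in y) + (let z = true in 3)))
step 1: [beta@0.0] ((if true then (3 * 4) else 1) + ((let y = 4 in y) + (let z = true in 3)))
step 2: [if@0] ((3 * 4) + ((let y = 4 in y) + (let z = true in 3)))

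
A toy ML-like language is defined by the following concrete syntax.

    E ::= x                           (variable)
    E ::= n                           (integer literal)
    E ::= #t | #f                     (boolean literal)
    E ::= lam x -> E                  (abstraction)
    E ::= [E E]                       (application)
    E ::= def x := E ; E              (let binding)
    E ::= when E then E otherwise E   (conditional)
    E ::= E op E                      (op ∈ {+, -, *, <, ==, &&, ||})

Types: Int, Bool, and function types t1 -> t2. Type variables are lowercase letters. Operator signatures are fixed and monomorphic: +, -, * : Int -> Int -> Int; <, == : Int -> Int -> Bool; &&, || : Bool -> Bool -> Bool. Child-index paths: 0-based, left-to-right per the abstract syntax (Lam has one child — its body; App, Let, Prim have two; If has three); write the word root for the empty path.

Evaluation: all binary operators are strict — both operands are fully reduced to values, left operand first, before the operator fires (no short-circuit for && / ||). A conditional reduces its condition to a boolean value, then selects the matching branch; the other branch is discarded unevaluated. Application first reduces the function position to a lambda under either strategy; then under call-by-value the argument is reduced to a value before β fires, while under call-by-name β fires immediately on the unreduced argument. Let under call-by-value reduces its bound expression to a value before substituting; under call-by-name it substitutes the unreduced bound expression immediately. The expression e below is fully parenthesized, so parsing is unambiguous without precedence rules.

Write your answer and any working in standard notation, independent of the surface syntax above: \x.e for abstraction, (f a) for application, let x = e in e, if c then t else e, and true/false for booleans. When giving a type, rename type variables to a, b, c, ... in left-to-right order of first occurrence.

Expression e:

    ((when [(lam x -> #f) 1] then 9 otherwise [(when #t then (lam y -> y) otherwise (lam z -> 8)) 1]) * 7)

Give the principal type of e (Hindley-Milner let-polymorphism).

Answer: Int

Trace:
\x._ : a -> Bool
  unify a -> Bool ~ Int -> b
  unify a ~ Int
  unify Bool ~ b
_ _ : Bool
  unify Bool ~ Bool
  unify Bool ~ Bool
y : c
\y._ : c -> c
\z._ : d -> Int
  unify c -> c ~ d -> Int
  unify c ~ d
  unify d ~ Int
  unify Int -> Int ~ Int -> e
  unify Int ~ Int
  unify Int ~ e
_ _ : Int
  unify Int ~ Int
  unify Int ~ Int
  unify Int ~ Int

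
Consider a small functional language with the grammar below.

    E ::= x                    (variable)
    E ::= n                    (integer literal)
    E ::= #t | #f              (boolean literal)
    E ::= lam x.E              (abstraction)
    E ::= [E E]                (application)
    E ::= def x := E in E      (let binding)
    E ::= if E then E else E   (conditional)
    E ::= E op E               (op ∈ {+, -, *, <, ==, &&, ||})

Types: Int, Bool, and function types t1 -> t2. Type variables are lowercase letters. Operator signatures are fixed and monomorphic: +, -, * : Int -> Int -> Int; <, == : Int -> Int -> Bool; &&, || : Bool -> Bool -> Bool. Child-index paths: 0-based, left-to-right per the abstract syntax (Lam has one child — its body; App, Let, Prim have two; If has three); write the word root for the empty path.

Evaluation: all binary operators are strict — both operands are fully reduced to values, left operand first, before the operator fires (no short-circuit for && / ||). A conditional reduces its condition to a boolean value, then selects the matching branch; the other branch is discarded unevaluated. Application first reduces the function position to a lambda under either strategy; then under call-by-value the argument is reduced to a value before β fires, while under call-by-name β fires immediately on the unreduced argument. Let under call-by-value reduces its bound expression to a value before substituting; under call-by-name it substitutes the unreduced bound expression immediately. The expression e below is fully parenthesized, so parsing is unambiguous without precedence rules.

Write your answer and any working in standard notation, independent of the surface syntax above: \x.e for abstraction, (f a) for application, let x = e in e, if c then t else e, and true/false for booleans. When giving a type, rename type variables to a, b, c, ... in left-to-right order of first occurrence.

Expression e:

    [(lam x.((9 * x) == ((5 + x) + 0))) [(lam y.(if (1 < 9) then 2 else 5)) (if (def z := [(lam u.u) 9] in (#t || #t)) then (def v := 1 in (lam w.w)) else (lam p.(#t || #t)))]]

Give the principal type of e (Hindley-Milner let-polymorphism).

Trace:
  unify Int ~ Int
x : a
  unify a ~ Int
  unify Int ~ Int
  unify Int ~ Int
x : Int
  unify Int ~ Int
  unify Int ~ Int
  unify Int ~ Int
  unify Int ~ Int
\x._ : Int -> Bool
  unify Int ~ Int
  unify Int ~ Int
  unify Bool ~ Bool
  unify Int ~ Int
\y._ : b -> Int
u : c
\u._ : c -> c
  unify c -> c ~ Int -> d
  unify c ~ Int
  unify Int ~ d
_ _ : Int
let z : Int
  unify Bool ~ Bool
  unify Bool ~ Bool
  unify Bool ~ Bool
let v : Int
w : e
\w._ : e -> e
  unify Bool ~ Bool
  unify Bool ~ Bool
\p._ : f -> Bool
  unify e -> e ~ f -> Bool
  unify e ~ f
  unify f ~ Bool
  unify b -> Int ~ (Bool -> Bool) -> g
  unify b ~ Bool -> Bool
  unify Int ~ g
_ _ : Int
  unify Int -> Bool ~ Int -> h
  unify Int ~ Int
  unify Bool ~ h
_ _ : Bool

Answer: Bool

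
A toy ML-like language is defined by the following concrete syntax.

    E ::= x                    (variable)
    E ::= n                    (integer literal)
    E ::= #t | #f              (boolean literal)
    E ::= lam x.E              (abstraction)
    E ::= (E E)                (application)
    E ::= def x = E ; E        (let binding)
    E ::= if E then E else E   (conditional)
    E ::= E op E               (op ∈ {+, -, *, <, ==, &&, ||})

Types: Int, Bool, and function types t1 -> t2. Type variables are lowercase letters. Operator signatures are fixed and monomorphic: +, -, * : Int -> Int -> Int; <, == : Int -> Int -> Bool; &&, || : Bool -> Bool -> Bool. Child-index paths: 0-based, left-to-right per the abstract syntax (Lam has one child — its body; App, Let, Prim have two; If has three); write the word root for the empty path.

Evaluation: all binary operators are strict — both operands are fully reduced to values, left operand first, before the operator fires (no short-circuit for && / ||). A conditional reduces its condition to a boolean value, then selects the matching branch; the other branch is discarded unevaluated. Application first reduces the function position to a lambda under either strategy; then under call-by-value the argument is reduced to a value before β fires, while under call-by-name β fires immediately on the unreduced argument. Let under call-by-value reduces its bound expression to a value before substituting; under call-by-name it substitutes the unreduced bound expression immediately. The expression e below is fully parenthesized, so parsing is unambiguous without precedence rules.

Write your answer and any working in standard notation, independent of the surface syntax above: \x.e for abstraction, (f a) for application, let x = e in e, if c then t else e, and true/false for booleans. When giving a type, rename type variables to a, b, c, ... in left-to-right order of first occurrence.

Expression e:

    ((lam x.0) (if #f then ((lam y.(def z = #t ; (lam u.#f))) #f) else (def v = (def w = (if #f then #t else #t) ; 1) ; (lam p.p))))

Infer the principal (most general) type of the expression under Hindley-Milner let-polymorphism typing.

Answer: Int

Working:
\x._ : a -> Int
  unify Bool ~ Bool
let z : Bool
\u._ : c -> Bool
\y._ : b -> c -> Bool
  unify b -> c -> Bool ~ Bool -> d
  unify b ~ Bool
  unify c -> Bool ~ d
_ _ : c -> Bool
  unify Bool ~ Bool
  unify Bool ~ Bool
let w : Bool
let v : Int
p : e
\p._ : e -> e
  unify c -> Bool ~ e -> e
  unify c ~ e
  unify Bool ~ e
  unify a -> Int ~ (Bool -> Bool) -> f
  unify a ~ Bool -> Bool
  unify Int ~ f
_ _ : Int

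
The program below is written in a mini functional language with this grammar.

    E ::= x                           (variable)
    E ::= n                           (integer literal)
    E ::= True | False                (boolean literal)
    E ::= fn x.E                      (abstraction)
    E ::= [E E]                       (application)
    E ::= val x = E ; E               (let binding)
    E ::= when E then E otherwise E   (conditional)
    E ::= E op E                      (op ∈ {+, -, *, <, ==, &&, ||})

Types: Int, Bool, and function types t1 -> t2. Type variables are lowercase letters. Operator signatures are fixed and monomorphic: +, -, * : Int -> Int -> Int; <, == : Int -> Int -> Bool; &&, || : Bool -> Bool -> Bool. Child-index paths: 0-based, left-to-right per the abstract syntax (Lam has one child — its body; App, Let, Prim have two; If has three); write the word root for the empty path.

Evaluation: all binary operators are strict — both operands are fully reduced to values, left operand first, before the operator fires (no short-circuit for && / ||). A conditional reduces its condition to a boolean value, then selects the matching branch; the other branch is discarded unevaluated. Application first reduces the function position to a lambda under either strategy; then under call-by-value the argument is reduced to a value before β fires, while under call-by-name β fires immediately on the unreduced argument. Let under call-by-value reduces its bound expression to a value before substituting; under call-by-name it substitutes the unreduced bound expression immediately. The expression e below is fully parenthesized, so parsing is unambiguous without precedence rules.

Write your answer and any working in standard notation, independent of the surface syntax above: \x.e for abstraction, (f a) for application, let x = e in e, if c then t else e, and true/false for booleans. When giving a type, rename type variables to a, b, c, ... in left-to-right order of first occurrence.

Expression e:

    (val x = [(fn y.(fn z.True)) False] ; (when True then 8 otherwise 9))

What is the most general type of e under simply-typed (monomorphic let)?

Answer: Int

Derivation:
\z._ : b -> Bool
\y._ : a -> b -> Bool
  unify a -> b -> Bool ~ Bool -> c
  unify a ~ Bool
  unify b -> Bool ~ c
_ _ : b -> Bool
let x : b -> Bool
  unify Bool ~ Bool
  unify Int ~ Int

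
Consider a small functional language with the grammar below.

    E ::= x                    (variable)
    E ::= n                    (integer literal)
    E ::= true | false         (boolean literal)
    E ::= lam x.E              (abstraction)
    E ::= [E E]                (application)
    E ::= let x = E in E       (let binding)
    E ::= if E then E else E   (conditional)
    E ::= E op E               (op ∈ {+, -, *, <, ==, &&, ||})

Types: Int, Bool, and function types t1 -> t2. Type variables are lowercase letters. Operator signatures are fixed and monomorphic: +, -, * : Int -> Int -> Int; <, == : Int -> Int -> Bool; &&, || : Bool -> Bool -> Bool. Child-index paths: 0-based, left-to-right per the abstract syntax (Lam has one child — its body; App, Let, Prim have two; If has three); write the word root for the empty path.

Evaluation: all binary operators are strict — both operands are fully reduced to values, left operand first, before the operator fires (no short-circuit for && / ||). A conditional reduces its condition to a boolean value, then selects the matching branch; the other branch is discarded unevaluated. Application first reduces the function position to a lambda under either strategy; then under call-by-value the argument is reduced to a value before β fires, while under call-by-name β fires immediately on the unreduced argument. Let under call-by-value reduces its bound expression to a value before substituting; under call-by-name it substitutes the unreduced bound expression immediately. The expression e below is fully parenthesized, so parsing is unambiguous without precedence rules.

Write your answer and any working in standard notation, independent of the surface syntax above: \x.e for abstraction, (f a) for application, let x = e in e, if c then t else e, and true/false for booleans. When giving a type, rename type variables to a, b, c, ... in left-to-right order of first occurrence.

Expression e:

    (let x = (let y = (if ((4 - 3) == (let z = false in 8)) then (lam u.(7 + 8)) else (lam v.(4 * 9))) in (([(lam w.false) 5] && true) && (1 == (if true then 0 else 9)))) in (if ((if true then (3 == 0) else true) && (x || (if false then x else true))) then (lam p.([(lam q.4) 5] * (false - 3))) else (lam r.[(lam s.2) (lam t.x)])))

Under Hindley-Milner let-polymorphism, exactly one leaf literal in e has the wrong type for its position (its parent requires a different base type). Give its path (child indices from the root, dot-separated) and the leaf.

Derivation:
  unify Int ~ Int
  unify Int ~ Int
  unify Int ~ Int
let z : Bool
  unify Int ~ Int
  unify Bool ~ Bool
  unify Int ~ Int
  unify Int ~ Int
\u._ : a -> Int
  unify Int ~ Int
  unify Int ~ Int
\v._ : b -> Int
  unify a -> Int ~ b -> Int
  unify a ~ b
  unify Int ~ Int
let y : forall. b -> Int
\w._ : c -> Bool
  unify c -> Bool ~ Int -> d
  unify c ~ Int
  unify Bool ~ d
_ _ : Bool
  unify Bool ~ Bool
  unify Bool ~ Bool
  unify Bool ~ Bool
  unify Int ~ Int
  unify Bool ~ Bool
  unify Int ~ Int
  unify Int ~ Int
  unify Bool ~ Bool
let x : Bool
  unify Bool ~ Bool
  unify Int ~ Int
  unify Int ~ Int
  unify Bool ~ Bool
  unify Bool ~ Bool
x : Bool
  unify Bool ~ Bool
  unify Bool ~ Bool
x : Bool
  unify Bool ~ Bool
  unify Bool ~ Bool
  unify Bool ~ Bool
  unify Bool ~ Bool
\q._ : f -> Int
  unify f -> Int ~ Int -> g
  unify f ~ Int
  unify Int ~ g
_ _ : Int
  unify Int ~ Int
  unify Bool ~ Int
  FAIL: mismatch Bool ~ Int

Answer: 1.1.0.1.0 : false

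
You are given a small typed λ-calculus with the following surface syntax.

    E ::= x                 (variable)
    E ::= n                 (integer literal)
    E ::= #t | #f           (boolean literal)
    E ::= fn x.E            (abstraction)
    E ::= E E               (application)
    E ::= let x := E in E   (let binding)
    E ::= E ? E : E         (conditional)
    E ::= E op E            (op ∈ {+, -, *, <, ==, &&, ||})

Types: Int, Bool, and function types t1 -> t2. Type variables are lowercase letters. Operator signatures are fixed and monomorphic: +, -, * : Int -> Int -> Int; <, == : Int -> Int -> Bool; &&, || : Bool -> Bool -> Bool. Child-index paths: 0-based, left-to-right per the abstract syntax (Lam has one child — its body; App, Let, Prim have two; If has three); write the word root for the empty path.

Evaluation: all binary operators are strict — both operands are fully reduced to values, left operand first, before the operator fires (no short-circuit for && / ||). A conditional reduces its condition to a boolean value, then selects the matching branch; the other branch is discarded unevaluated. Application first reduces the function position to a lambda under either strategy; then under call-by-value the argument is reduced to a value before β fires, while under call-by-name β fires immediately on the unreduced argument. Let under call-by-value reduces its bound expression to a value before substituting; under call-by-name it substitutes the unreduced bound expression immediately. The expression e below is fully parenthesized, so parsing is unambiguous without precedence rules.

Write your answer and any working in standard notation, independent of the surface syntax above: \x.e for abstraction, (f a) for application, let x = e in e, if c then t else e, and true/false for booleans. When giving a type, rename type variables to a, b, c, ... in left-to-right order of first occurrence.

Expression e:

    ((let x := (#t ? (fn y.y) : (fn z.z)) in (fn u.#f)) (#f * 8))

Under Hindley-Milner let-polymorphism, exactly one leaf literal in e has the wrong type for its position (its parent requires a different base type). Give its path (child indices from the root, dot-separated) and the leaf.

Trace:
  unify Bool ~ Bool
y : a
\y._ : a -> a
z : b
\z._ : b -> b
  unify a -> a ~ b -> b
  unify a ~ b
  unify b ~ b
let x : forall. b -> b
\u._ : c -> Bool
  unify Bool ~ Int
  FAIL: mismatch Bool ~ Int

Answer: 1.0 : false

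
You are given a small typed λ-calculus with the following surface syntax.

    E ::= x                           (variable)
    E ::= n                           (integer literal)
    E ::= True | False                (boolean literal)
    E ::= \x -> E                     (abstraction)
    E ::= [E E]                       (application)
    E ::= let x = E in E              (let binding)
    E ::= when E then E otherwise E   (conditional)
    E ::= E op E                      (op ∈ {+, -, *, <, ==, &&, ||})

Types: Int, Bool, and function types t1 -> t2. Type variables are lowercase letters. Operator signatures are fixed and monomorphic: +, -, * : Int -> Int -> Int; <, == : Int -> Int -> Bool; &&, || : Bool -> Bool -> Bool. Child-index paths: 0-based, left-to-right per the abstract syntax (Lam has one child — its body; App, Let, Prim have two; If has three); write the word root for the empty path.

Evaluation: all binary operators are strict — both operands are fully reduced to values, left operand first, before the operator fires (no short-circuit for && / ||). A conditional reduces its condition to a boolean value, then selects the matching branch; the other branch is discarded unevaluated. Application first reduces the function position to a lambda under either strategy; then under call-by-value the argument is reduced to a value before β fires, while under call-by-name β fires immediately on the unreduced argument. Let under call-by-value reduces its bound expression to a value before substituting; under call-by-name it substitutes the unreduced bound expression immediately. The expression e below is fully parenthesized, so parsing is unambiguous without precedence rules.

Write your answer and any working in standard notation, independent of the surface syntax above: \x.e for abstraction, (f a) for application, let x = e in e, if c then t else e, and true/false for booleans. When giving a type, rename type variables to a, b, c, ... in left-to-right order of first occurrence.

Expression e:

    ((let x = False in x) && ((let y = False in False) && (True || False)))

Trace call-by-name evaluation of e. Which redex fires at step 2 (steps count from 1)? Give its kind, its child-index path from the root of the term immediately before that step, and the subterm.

Derivation:
step 0: ((let x = false in x) && ((let y = false in false) && (true || false)))
step 1: [let@0] (false && ((let y = false in false) && (true || false)))
step 2: [let@1.0] (false && (false && (true || false)))

Answer: let at 1.0 : (let y = false in false)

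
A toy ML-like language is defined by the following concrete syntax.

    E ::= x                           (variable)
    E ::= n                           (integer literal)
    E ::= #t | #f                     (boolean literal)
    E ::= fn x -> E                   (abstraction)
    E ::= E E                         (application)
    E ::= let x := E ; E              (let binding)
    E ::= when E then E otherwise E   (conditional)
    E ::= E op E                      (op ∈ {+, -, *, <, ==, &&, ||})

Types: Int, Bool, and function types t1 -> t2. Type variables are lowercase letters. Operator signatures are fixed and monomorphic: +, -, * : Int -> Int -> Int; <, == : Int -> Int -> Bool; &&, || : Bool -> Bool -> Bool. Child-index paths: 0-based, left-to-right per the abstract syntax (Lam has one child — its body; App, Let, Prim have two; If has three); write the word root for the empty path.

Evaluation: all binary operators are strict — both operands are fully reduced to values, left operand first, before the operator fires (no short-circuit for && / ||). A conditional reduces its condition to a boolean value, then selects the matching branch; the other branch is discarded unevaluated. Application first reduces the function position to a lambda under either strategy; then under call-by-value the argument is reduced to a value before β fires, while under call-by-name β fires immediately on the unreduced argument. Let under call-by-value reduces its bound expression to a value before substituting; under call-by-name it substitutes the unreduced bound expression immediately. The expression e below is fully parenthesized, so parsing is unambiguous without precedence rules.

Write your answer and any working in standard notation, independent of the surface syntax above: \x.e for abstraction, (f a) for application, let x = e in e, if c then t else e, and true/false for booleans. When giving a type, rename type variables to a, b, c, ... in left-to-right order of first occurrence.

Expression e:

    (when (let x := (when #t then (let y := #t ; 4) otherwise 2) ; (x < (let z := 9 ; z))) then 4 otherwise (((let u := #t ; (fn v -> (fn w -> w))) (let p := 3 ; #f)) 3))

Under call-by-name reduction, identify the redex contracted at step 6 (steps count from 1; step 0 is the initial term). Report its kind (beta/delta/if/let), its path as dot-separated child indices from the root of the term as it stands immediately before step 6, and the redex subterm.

Answer: if at root : (if true then 4 else (((let u = true in (\v.(\w.w))) (let p = 3 in false)) 3))

Derivation:
step 0: (if (let x = (if true then (let y = true in 4) else 2) in (x < (let z = 9 in z))) then 4 else (((let u = true in (\v.(\w.w))) (let p = 3 in false)) 3))
step 1: [let@0] (if ((if true then (let y = true in 4) else 2) < (let z = 9 in z)) then 4 else (((let u = true in (\v.(\w.w))) (let p = 3 in false)) 3))
step 2: [if@0.0] (if ((let y = true in 4) < (let z = 9 in z)) then 4 else (((let u = true in (\v.(\w.w))) (let p = 3 in false)) 3))
step 3: [let@0.0] (if (4 < (let z = 9 in z)) then 4 else (((let u = true in (\v.(\w.w))) (let p = 3 in false)) 3))
step 4: [let@0.1] (if (4 < 9) then 4 else (((let u = true in (\v.(\w.w))) (let p = 3 in false)) 3))
step 5: [delta@0] (if true then 4 else (((let u = true in (\v.(\w.w))) (let p = 3 in false)) 3))
step 6: [if@root] 4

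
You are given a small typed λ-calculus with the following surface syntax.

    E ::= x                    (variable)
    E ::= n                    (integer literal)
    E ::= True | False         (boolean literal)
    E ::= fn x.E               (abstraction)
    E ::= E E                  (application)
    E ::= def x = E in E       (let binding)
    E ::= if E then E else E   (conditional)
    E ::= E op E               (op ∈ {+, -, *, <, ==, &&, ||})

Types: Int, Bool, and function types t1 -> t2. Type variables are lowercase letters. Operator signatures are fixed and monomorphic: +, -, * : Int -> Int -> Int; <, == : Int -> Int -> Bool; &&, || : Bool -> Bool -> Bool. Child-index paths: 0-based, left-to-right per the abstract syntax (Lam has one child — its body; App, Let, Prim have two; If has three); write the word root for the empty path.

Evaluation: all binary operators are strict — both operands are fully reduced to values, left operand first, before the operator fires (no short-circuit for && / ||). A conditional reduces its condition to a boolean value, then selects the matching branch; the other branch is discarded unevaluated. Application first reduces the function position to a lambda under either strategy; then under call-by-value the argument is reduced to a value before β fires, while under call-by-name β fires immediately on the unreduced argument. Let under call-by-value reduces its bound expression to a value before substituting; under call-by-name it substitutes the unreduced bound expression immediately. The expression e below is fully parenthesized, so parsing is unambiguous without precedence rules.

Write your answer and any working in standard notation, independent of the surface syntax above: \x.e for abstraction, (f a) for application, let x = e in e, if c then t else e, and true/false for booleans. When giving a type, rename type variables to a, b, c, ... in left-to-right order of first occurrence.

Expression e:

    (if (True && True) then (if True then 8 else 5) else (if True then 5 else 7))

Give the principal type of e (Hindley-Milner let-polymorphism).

Answer: Int

Trace:
  unify Bool ~ Bool
  unify Bool ~ Bool
  unify Bool ~ Bool
  unify Bool ~ Bool
  unify Int ~ Int
  unify Bool ~ Bool
  unify Int ~ Int
  unify Int ~ Int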